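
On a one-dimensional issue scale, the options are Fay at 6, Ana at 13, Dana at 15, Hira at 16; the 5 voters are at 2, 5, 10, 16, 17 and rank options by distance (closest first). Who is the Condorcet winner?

With single-peaked preferences on a line, the Condorcet winner is the candidate closest to the median voter.
The median voter (position 10) is closest to Ana at 13.
Check: Ana vs Fay — voters closer to Ana: 3 of 5.

Ana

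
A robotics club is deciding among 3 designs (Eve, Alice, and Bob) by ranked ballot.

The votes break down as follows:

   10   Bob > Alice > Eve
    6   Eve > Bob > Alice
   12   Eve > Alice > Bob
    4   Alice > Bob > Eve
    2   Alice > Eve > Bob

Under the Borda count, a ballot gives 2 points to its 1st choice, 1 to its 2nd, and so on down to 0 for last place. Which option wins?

Eve

Borda scores:
  Eve: 10·0 + 6·2 + 12·2 + 4·0 + 2·1 = 38
  Alice: 10·1 + 6·0 + 12·1 + 4·2 + 2·2 = 34
  Bob: 10·2 + 6·1 + 12·0 + 4·1 + 2·0 = 30
Eve has the highest total.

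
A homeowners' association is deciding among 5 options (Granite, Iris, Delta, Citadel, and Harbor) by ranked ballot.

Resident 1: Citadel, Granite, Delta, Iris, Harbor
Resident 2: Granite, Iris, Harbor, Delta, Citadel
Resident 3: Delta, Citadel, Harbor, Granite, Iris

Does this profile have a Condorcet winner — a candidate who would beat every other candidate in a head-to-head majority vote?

Head-to-head results (3 voters total):
Granite vs Iris: Granite wins 3–0.
Granite vs Delta: Granite wins 2–1.
Granite vs Citadel: Citadel wins 2–1.
Granite vs Harbor: Granite wins 2–1.
Iris vs Delta: Delta wins 2–1.
Iris vs Citadel: Citadel wins 2–1.
Iris vs Harbor: Iris wins 2–1.
Delta vs Citadel: Delta wins 2–1.
Delta vs Harbor: Delta wins 2–1.
Citadel vs Harbor: Citadel wins 2–1.
No candidate beats all others: Granite beats Delta beats Citadel beats Granite, a majority cycle.

No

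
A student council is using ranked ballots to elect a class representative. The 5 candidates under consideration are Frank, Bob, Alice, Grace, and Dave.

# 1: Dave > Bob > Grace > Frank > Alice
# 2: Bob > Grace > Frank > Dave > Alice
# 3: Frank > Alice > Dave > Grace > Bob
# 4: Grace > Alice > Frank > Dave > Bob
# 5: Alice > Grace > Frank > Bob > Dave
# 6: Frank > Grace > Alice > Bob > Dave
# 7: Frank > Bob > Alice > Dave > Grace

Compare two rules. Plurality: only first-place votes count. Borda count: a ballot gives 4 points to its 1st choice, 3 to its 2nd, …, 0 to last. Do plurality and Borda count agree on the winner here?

Yes

Plurality first-place counts: Frank 3, Bob 1, Alice 1, Grace 1, Dave 1 → Frank.
Borda totals: Frank 19, Bob 12, Alice 14, Grace 16, Dave 9 → Frank.
The two rules agree on Frank.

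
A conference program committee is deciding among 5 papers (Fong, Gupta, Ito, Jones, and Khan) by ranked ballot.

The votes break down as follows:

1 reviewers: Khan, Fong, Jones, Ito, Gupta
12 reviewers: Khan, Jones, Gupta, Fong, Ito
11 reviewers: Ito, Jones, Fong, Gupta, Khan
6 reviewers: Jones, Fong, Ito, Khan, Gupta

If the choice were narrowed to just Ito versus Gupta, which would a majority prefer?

Ballots ranking Ito above Gupta: 1+11+6 = 18.
Ballots ranking Gupta above Ito: 12.
Ito wins the head-to-head, 18–12.

Ito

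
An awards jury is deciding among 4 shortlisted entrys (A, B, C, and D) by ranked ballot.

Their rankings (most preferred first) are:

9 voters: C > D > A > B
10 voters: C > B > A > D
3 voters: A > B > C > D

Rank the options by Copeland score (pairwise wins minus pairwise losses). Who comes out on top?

C

Pairwise results:
  A vs B: A wins 12–10.
  A vs C: C wins 19–3.
  A vs D: A wins 13–9.
  B vs C: C wins 19–3.
  B vs D: B wins 13–9.
  C vs D: C wins 22–0.
Copeland scores (wins − losses):
  A: 2 − 1 = 1
  B: 1 − 2 = -1
  C: 3 − 0 = 3
  D: 0 − 3 = -3
C has the best Copeland score.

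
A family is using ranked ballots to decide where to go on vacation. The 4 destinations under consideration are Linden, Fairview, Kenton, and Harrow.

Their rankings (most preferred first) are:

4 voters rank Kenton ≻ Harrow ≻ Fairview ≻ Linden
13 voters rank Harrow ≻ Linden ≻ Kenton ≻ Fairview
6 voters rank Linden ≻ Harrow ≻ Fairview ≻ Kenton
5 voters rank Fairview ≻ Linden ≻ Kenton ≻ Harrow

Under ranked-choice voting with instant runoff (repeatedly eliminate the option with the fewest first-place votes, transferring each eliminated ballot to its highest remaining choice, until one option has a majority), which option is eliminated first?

Round 1: Harrow 13, Linden 6, Fairview 5, Kenton 4. Kenton has the fewest and is eliminated.
Round 2: Harrow 17, Linden 6, Fairview 5. Harrow has a majority.

Kenton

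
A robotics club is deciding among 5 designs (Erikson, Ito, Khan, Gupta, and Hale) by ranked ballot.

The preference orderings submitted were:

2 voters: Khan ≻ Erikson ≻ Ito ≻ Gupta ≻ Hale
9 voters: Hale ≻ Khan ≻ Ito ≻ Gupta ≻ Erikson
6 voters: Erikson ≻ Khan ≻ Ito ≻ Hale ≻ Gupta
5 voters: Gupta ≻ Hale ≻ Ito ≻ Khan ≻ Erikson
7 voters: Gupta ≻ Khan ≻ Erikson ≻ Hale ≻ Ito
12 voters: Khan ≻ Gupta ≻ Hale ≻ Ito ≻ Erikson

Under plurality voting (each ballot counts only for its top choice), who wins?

First-place vote totals:
  Erikson: 6
  Ito: 0
  Khan: 14
  Gupta: 12
  Hale: 9
Khan has the most first-place votes.

Khan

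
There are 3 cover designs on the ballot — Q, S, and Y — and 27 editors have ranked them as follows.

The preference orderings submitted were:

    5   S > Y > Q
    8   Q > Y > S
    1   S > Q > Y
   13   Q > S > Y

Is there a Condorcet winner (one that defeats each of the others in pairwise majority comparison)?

Yes

Head-to-head results (27 voters total):
Q vs S: Q wins 21–6.
Q vs Y: Q wins 22–5.
S vs Y: S wins 19–8.
Q beats each rival — S (21–6), Y (22–5) — so Q is the Condorcet winner.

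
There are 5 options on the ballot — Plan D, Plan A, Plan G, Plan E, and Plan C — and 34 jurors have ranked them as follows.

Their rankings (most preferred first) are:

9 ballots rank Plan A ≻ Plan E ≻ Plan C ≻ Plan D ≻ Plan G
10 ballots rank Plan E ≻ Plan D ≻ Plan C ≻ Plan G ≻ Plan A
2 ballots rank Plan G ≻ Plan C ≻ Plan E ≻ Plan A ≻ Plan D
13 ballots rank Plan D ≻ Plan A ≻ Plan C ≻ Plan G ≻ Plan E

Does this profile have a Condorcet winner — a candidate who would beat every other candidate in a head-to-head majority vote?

Head-to-head results (34 voters total):
Plan D vs Plan A: Plan D wins 23–11.
Plan D vs Plan G: Plan D wins 32–2.
Plan D vs Plan E: Plan E wins 21–13.
Plan D vs Plan C: Plan D wins 23–11.
Plan A vs Plan G: Plan A wins 22–12.
Plan A vs Plan E: Plan A wins 22–12.
Plan A vs Plan C: Plan A wins 22–12.
Plan G vs Plan E: Plan E wins 19–15.
Plan G vs Plan C: Plan C wins 32–2.
Plan E vs Plan C: Plan E wins 19–15.
No candidate beats all others: Plan D beats Plan A beats Plan E beats Plan D, a majority cycle.

No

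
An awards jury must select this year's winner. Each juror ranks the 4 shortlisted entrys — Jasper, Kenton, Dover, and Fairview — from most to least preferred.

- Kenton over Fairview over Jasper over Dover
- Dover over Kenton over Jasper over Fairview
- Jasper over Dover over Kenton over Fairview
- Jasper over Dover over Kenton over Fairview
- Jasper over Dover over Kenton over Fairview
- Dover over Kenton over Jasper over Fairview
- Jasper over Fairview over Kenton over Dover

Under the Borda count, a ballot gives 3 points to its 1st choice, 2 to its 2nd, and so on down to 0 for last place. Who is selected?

Borda scores:
  Jasper: 1 + 1 + 3 + 3 + 3 + 1 + 3 = 15
  Kenton: 3 + 2 + 1 + 1 + 1 + 2 + 1 = 11
  Dover: 0 + 3 + 2 + 2 + 2 + 3 + 0 = 12
  Fairview: 2 + 0 + 0 + 0 + 0 + 0 + 2 = 4
Jasper has the highest total.

Jasper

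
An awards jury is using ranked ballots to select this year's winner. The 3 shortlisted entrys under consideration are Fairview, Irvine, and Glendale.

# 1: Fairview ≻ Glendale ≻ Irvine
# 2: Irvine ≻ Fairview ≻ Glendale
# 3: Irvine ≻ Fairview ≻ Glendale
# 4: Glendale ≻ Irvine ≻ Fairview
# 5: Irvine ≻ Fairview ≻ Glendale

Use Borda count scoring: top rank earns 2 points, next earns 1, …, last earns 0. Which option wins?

Borda scores:
  Fairview: 2 + 1 + 1 + 0 + 1 = 5
  Irvine: 0 + 2 + 2 + 1 + 2 = 7
  Glendale: 1 + 0 + 0 + 2 + 0 = 3
Irvine has the highest total.

Irvine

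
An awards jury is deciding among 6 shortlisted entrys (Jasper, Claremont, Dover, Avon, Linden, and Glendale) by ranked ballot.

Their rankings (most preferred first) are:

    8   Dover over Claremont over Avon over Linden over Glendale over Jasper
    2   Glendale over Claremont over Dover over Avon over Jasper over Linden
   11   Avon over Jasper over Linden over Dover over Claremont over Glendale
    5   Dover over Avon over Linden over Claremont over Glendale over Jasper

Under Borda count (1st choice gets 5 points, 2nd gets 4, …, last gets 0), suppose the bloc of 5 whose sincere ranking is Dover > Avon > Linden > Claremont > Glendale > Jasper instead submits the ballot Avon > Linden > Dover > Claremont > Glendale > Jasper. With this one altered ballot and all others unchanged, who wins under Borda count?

Borda totals with the altered ballot: Jasper 46, Claremont 61, Dover 83, Avon 108, Linden 69, Glendale 23.
The winner is unchanged: still Avon.

Avon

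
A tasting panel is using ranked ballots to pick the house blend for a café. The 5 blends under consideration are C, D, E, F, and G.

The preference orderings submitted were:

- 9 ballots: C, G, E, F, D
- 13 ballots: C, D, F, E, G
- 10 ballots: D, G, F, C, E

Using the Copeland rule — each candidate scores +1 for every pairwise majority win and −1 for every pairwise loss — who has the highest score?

Pairwise results:
  C vs D: C wins 22–10.
  C vs E: C wins 32–0.
  C vs F: C wins 22–10.
  C vs G: C wins 22–10.
  D vs E: D wins 23–9.
  D vs F: D wins 23–9.
  D vs G: D wins 23–9.
  E vs F: F wins 23–9.
  E vs G: G wins 19–13.
  F vs G: G wins 19–13.
Copeland scores (wins − losses):
  C: 4 − 0 = 4
  D: 3 − 1 = 2
  E: 0 − 4 = -4
  F: 1 − 3 = -2
  G: 2 − 2 = 0
C has the best Copeland score.

C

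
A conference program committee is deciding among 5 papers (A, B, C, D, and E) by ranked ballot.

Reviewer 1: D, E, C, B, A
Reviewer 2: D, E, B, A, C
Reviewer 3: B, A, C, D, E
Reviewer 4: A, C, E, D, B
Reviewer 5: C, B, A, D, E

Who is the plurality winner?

D

First-place vote totals:
  A: 1
  B: 1
  C: 1
  D: 2
  E: 0
D has the most first-place votes.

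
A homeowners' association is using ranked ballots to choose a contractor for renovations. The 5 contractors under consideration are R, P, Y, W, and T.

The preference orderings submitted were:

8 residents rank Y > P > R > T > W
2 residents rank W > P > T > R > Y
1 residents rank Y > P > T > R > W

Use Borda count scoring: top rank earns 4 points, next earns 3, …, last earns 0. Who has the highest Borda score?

Borda scores:
  R: 8·2 + 2·1 + 1 = 19
  P: 8·3 + 2·3 + 3 = 33
  Y: 8·4 + 2·0 + 4 = 36
  W: 8·0 + 2·4 + 0 = 8
  T: 8·1 + 2·2 + 2 = 14
Y has the highest total.

Y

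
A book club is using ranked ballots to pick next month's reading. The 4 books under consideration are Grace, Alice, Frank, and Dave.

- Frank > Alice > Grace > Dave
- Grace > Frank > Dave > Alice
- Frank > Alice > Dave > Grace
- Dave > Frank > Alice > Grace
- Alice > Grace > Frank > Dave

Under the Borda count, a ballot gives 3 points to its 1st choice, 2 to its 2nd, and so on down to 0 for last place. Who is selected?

Borda scores:
  Grace: 1 + 3 + 0 + 0 + 2 = 6
  Alice: 2 + 0 + 2 + 1 + 3 = 8
  Frank: 3 + 2 + 3 + 2 + 1 = 11
  Dave: 0 + 1 + 1 + 3 + 0 = 5
Frank has the highest total.

Frank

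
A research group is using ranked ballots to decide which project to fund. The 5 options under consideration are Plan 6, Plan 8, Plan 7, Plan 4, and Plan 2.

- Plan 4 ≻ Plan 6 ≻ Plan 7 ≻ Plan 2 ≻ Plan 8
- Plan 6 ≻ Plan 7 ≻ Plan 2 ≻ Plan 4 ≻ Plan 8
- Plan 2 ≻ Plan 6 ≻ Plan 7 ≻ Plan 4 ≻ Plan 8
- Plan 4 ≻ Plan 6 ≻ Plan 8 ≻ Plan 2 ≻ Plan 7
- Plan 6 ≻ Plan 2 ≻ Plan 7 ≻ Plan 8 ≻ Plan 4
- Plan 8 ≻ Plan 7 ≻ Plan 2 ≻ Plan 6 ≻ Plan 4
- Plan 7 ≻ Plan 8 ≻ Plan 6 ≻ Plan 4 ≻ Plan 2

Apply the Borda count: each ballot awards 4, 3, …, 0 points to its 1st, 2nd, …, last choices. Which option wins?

Borda scores:
  Plan 6: 3 + 4 + 3 + 3 + 4 + 1 + 2 = 20
  Plan 8: 0 + 0 + 0 + 2 + 1 + 4 + 3 = 10
  Plan 7: 2 + 3 + 2 + 0 + 2 + 3 + 4 = 16
  Plan 4: 4 + 1 + 1 + 4 + 0 + 0 + 1 = 11
  Plan 2: 1 + 2 + 4 + 1 + 3 + 2 + 0 = 13
Plan 6 has the highest total.

Plan 6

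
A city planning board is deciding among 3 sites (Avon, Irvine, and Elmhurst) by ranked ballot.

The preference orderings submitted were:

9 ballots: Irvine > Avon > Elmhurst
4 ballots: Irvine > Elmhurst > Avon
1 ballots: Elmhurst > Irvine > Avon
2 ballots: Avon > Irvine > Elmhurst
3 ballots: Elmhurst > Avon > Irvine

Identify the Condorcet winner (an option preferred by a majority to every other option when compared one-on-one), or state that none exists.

Irvine

Head-to-head results (19 voters total):
Avon vs Irvine: Irvine wins 14–5.
Avon vs Elmhurst: Avon wins 11–8.
Irvine vs Elmhurst: Irvine wins 15–4.
Irvine beats each rival — Avon (14–5), Elmhurst (15–4) — so Irvine is the Condorcet winner.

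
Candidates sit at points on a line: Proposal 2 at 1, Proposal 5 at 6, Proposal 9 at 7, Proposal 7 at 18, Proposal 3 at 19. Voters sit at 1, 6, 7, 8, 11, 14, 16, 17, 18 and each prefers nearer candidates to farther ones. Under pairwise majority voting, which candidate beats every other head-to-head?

Proposal 9

With single-peaked preferences on a line, the Condorcet winner is the candidate closest to the median voter.
The median voter (position 11) is closest to Proposal 9 at 7.
Check: Proposal 9 vs Proposal 5 — voters closer to Proposal 9: 7 of 9.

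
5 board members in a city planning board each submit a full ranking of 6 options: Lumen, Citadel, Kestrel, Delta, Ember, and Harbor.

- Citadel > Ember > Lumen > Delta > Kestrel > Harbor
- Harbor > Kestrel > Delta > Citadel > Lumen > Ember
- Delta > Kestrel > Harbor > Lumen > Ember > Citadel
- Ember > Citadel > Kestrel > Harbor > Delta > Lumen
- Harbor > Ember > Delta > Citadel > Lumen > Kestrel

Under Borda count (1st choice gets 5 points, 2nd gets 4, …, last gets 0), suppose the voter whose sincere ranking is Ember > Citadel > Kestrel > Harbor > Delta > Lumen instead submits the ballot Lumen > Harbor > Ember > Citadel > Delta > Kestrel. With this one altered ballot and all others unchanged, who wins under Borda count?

Borda totals with the altered ballot: Lumen 12, Citadel 11, Kestrel 9, Delta 14, Ember 12, Harbor 17.
The winner is unchanged: still Harbor.

Harbor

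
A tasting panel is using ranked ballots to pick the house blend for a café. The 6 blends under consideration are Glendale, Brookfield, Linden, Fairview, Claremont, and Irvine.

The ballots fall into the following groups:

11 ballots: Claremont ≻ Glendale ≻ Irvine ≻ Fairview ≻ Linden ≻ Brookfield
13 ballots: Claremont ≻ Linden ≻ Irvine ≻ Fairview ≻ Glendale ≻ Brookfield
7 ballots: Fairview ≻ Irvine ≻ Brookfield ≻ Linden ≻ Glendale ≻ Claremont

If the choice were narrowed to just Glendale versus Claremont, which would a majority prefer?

Claremont

Ballots ranking Glendale above Claremont: 7.
Ballots ranking Claremont above Glendale: 11+13 = 24.
Claremont wins the head-to-head, 24–7.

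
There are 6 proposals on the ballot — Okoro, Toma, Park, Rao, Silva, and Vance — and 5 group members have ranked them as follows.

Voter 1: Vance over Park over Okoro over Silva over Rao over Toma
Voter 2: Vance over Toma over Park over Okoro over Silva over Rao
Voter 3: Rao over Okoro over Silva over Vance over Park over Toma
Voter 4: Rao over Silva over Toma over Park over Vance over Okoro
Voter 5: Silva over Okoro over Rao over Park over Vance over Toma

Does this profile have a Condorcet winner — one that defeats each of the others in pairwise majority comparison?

Head-to-head results (5 voters total):
Okoro vs Toma: Okoro wins 3–2.
Okoro vs Park: Park wins 3–2.
Okoro vs Rao: Okoro wins 3–2.
Okoro vs Silva: Okoro wins 3–2.
Okoro vs Vance: Vance wins 3–2.
Toma vs Park: Park wins 3–2.
Toma vs Rao: Rao wins 4–1.
Toma vs Silva: Silva wins 4–1.
Toma vs Vance: Vance wins 4–1.
Park vs Rao: Rao wins 3–2.
Park vs Silva: Silva wins 3–2.
Park vs Vance: Vance wins 3–2.
Rao vs Silva: Silva wins 3–2.
Rao vs Vance: Rao wins 3–2.
Silva vs Vance: Silva wins 3–2.
No candidate beats all others: Okoro beats Rao beats Park beats Okoro, a majority cycle.

No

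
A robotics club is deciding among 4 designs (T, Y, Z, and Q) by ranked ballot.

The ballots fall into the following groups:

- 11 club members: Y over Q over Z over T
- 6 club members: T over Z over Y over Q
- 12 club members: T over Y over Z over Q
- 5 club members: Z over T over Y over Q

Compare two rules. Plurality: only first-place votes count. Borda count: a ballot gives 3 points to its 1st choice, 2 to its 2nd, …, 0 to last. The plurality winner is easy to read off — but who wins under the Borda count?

Plurality first-place counts: T 18, Y 11, Z 5, Q 0 → T.
Borda totals: T 64, Y 68, Z 50, Q 22 → Y.

Y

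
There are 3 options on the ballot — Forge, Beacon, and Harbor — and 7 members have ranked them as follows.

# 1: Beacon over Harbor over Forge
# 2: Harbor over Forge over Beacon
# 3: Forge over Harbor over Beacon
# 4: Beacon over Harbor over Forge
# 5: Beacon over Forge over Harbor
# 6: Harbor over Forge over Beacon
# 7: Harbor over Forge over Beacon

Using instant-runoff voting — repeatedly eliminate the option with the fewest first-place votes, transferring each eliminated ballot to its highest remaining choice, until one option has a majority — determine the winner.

Round 1: Beacon 3, Harbor 3, Forge 1. Forge has the fewest and is eliminated.
Round 2: Harbor 4, Beacon 3. Harbor has a majority.

Harbor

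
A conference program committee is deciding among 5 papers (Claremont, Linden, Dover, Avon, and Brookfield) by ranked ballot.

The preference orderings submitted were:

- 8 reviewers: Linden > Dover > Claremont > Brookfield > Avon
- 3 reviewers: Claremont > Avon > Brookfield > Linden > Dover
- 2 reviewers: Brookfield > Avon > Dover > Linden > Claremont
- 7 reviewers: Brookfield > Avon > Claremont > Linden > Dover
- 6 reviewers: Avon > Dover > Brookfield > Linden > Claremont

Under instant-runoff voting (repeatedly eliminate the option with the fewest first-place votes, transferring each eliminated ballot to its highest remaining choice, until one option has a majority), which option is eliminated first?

Round 1: Brookfield 9, Linden 8, Avon 6, Claremont 3, Dover 0. Dover has the fewest and is eliminated.
Round 2: Brookfield 9, Linden 8, Avon 6, Claremont 3. Claremont has the fewest and is eliminated.
Round 3: Avon 9, Brookfield 9, Linden 8. Linden has the fewest and is eliminated.
Round 4: Brookfield 17, Avon 9. Brookfield has a majority.

Dover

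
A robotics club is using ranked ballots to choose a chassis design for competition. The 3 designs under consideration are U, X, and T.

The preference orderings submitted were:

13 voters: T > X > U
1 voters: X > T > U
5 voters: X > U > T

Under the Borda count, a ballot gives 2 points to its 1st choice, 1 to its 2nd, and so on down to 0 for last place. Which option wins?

Borda scores:
  U: 13·0 + 0 + 5·1 = 5
  X: 13·1 + 2 + 5·2 = 25
  T: 13·2 + 1 + 5·0 = 27
T has the highest total.

T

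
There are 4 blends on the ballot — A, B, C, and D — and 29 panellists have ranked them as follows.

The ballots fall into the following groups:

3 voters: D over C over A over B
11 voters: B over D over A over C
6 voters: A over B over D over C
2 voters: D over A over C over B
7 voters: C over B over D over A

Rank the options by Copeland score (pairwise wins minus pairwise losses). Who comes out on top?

B

Pairwise results:
  A vs B: B wins 18–11.
  A vs C: A wins 19–10.
  A vs D: D wins 23–6.
  B vs C: B wins 17–12.
  B vs D: B wins 24–5.
  C vs D: D wins 22–7.
Copeland scores (wins − losses):
  A: 1 − 2 = -1
  B: 3 − 0 = 3
  C: 0 − 3 = -3
  D: 2 − 1 = 1
B has the best Copeland score.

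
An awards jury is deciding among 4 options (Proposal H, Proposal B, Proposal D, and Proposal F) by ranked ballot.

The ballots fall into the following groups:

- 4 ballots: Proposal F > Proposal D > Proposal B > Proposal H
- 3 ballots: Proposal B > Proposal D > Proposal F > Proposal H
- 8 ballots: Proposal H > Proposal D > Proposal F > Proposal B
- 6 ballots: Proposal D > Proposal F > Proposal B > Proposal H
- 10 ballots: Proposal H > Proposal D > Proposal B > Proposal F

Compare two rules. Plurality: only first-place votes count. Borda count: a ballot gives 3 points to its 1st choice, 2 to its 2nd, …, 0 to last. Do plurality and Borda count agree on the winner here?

No

Plurality first-place counts: Proposal H 18, Proposal B 3, Proposal D 6, Proposal F 4 → Proposal H.
Borda totals: Proposal H 54, Proposal B 29, Proposal D 68, Proposal F 35 → Proposal D.
The two rules disagree: plurality picks Proposal H, Borda picks Proposal D.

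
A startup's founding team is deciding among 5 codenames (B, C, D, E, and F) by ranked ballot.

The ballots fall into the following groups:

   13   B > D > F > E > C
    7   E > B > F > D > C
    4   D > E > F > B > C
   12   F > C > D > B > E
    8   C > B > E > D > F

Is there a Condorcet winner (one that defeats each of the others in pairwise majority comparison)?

Head-to-head results (44 voters total):
B vs C: B wins 24–20.
B vs D: B wins 28–16.
B vs E: B wins 33–11.
B vs F: B wins 28–16.
C vs D: D wins 24–20.
C vs E: E wins 24–20.
C vs F: F wins 36–8.
D vs E: D wins 29–15.
D vs F: D wins 25–19.
E vs F: F wins 25–19.
B beats each rival — C (24–20), D (28–16), E (33–11), F (28–16) — so B is the Condorcet winner.

Yes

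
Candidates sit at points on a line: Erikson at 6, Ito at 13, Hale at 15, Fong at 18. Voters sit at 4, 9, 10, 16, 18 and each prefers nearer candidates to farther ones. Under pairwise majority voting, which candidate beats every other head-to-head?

With single-peaked preferences on a line, the Condorcet winner is the candidate closest to the median voter.
The median voter (position 10) is closest to Ito at 13.
Check: Ito vs Hale — voters closer to Ito: 3 of 5.

Ito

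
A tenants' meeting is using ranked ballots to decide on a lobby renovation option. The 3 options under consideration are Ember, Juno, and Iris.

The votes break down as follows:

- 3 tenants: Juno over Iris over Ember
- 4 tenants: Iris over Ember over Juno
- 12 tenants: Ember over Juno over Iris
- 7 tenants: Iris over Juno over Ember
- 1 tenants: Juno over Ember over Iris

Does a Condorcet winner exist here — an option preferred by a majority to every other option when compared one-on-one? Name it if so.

Head-to-head results (27 voters total):
Ember vs Juno: Ember wins 16–11.
Ember vs Iris: Iris wins 14–13.
Juno vs Iris: Juno wins 16–11.
No candidate beats all others: Ember beats Juno beats Iris beats Ember, a majority cycle.

There is no Condorcet winner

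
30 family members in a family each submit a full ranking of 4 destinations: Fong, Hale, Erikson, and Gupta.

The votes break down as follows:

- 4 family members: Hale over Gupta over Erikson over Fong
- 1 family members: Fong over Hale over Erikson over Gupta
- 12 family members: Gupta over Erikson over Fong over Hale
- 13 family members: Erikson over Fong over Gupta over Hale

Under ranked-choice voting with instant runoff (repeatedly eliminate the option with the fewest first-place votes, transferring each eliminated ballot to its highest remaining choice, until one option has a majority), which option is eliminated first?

Fong

Round 1: Erikson 13, Gupta 12, Hale 4, Fong 1. Fong has the fewest and is eliminated.
Round 2: Erikson 13, Gupta 12, Hale 5. Hale has the fewest and is eliminated.
Round 3: Gupta 16, Erikson 14. Gupta has a majority.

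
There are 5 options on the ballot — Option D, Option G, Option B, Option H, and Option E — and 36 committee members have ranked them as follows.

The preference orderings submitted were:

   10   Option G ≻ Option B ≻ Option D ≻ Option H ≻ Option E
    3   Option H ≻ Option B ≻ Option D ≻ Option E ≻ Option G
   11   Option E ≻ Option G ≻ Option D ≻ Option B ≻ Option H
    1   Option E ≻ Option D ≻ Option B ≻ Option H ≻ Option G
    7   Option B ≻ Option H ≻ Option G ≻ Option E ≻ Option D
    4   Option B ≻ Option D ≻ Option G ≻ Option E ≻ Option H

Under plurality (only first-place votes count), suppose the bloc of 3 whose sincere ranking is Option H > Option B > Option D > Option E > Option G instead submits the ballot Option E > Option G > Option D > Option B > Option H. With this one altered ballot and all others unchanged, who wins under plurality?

Option E

First-place totals with the altered ballot: Option D 0, Option G 10, Option B 11, Option H 0, Option E 15.
The winner is unchanged: still Option E.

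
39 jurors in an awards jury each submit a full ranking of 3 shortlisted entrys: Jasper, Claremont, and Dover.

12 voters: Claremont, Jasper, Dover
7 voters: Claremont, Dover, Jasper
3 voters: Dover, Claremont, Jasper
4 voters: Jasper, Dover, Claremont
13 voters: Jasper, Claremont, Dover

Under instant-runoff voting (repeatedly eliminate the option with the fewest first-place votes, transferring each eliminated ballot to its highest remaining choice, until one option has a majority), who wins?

Claremont

Round 1: Claremont 19, Jasper 17, Dover 3. Dover has the fewest and is eliminated.
Round 2: Claremont 22, Jasper 17. Claremont has a majority.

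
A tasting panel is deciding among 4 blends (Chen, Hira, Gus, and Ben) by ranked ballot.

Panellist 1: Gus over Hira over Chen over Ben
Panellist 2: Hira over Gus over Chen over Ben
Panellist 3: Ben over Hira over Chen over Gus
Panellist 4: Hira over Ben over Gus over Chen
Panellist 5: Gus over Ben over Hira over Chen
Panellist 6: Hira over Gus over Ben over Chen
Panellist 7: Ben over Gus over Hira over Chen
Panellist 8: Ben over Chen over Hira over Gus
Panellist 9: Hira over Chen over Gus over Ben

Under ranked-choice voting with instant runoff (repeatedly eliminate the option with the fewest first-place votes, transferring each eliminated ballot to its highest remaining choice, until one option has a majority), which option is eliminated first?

Round 1: Hira 4, Ben 3, Gus 2, Chen 0. Chen has the fewest and is eliminated.
Round 2: Hira 4, Ben 3, Gus 2. Gus has the fewest and is eliminated.
Round 3: Hira 5, Ben 4. Hira has a majority.

Chen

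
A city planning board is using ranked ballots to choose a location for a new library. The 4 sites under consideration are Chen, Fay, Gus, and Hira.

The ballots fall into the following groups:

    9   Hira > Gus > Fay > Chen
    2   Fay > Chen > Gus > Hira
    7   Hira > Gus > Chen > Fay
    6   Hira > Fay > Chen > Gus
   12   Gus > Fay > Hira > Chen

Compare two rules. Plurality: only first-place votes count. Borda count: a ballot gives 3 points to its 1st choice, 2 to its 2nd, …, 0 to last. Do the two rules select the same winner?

Plurality first-place counts: Chen 0, Fay 2, Gus 12, Hira 22 → Hira.
Borda totals: Chen 17, Fay 51, Gus 70, Hira 78 → Hira.
The two rules agree on Hira.

Yes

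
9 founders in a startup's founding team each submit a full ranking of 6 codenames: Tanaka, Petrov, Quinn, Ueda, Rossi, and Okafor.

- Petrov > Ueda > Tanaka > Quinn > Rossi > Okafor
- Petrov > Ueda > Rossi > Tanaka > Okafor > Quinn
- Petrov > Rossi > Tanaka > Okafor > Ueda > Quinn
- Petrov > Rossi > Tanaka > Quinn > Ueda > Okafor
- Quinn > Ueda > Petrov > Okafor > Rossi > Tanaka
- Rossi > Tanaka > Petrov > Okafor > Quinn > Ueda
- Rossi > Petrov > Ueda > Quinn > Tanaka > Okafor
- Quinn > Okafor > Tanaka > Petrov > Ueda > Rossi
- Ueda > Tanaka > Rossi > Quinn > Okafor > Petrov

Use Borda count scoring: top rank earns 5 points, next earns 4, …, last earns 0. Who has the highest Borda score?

Borda scores:
  Tanaka: 3 + 2 + 3 + 3 + 0 + 4 + 1 + 3 + 4 = 23
  Petrov: 5 + 5 + 5 + 5 + 3 + 3 + 4 + 2 + 0 = 32
  Quinn: 2 + 0 + 0 + 2 + 5 + 1 + 2 + 5 + 2 = 19
  Ueda: 4 + 4 + 1 + 1 + 4 + 0 + 3 + 1 + 5 = 23
  Rossi: 1 + 3 + 4 + 4 + 1 + 5 + 5 + 0 + 3 = 26
  Okafor: 0 + 1 + 2 + 0 + 2 + 2 + 0 + 4 + 1 = 12
Petrov has the highest total.

Petrov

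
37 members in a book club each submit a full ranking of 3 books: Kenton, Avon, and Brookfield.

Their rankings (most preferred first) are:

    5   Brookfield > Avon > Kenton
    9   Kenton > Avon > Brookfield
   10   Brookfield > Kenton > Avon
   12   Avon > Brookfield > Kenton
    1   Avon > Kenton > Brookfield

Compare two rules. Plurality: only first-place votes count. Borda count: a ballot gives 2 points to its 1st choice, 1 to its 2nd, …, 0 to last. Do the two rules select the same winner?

Yes

Plurality first-place counts: Kenton 9, Avon 13, Brookfield 15 → Brookfield.
Borda totals: Kenton 29, Avon 40, Brookfield 42 → Brookfield.
The two rules agree on Brookfield.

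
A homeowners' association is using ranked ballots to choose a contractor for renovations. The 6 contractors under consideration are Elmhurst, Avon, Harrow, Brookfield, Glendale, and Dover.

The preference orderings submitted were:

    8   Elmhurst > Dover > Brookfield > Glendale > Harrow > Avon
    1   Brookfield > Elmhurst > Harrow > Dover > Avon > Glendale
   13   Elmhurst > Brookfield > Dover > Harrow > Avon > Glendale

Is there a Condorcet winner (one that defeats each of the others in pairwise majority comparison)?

Head-to-head results (22 voters total):
Elmhurst vs Avon: Elmhurst wins 22–0.
Elmhurst vs Harrow: Elmhurst wins 22–0.
Elmhurst vs Brookfield: Elmhurst wins 21–1.
Elmhurst vs Glendale: Elmhurst wins 22–0.
Elmhurst vs Dover: Elmhurst wins 22–0.
Avon vs Harrow: Harrow wins 22–0.
Avon vs Brookfield: Brookfield wins 22–0.
Avon vs Glendale: Avon wins 14–8.
Avon vs Dover: Dover wins 22–0.
Harrow vs Brookfield: Brookfield wins 22–0.
Harrow vs Glendale: Harrow wins 14–8.
Harrow vs Dover: Dover wins 21–1.
Brookfield vs Glendale: Brookfield wins 22–0.
Brookfield vs Dover: Brookfield wins 14–8.
Glendale vs Dover: Dover wins 22–0.
Elmhurst beats each rival — Avon (22–0), Harrow (22–0), Brookfield (21–1), Glendale (22–0), Dover (22–0) — so Elmhurst is the Condorcet winner.

Yes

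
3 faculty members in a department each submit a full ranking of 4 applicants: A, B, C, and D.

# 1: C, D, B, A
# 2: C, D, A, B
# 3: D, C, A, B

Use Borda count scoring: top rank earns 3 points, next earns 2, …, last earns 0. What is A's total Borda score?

2

Borda scores:
  A: 0 + 1 + 1 = 2
  B: 1 + 0 + 0 = 1
  C: 3 + 3 + 2 = 8
  D: 2 + 2 + 3 = 7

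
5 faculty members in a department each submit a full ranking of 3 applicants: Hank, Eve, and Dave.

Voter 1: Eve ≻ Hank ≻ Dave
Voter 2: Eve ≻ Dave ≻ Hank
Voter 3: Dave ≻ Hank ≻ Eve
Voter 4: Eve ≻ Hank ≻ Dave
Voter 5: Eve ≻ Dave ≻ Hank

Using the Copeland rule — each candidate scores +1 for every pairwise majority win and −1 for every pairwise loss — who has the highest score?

Pairwise results:
  Hank vs Eve: Eve wins 4–1.
  Hank vs Dave: Dave wins 3–2.
  Eve vs Dave: Eve wins 4–1.
Copeland scores (wins − losses):
  Hank: 0 − 2 = -2
  Eve: 2 − 0 = 2
  Dave: 1 − 1 = 0
Eve has the best Copeland score.

Eve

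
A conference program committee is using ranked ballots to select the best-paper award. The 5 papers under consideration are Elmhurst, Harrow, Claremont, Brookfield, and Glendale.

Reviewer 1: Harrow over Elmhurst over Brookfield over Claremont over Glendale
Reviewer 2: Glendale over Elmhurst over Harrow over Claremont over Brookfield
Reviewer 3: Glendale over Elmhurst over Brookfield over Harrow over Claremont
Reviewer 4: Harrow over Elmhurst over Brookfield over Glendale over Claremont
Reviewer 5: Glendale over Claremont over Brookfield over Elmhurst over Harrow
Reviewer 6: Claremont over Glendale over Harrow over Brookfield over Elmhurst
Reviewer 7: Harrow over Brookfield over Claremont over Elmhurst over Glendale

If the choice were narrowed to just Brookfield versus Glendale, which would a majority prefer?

Glendale

Ballots ranking Brookfield above Glendale: 3.
Ballots ranking Glendale above Brookfield: 4.
Glendale wins the head-to-head, 4–3.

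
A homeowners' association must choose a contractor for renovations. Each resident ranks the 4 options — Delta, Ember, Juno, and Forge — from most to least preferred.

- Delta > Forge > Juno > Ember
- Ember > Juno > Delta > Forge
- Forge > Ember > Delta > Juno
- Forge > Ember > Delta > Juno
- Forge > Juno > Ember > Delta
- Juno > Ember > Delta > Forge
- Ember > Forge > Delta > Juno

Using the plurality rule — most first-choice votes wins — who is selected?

Forge

First-place vote totals:
  Delta: 1
  Ember: 2
  Juno: 1
  Forge: 3
Forge has the most first-place votes.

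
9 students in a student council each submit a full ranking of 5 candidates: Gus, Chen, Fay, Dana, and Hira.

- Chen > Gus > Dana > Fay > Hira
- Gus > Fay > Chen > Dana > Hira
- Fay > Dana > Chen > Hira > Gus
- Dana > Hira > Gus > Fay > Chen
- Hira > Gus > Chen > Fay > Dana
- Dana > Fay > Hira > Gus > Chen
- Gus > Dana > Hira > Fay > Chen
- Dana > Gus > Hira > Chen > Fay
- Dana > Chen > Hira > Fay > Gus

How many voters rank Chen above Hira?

Ballots ranking Chen above Hira: 4.
Ballots ranking Hira above Chen: 5.
So 4 of 9 voters prefer Chen to Hira.

4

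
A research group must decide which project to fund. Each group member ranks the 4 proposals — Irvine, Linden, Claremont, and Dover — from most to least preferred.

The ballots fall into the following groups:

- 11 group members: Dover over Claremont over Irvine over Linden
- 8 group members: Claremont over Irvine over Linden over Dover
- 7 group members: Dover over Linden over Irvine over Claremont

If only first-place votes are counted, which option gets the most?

Dover

First-place vote totals:
  Irvine: 0
  Linden: 0
  Claremont: 8
  Dover: 18
Dover has the most first-place votes.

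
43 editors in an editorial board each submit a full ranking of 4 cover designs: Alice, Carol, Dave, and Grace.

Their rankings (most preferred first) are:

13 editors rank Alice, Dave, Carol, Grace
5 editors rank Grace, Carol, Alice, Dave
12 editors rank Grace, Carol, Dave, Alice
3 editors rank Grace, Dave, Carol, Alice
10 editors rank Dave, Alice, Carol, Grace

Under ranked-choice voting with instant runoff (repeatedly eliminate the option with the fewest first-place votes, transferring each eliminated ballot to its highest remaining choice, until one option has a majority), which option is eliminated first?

Carol

Round 1: Grace 20, Alice 13, Dave 10, Carol 0. Carol has the fewest and is eliminated.
Round 2: Grace 20, Alice 13, Dave 10. Dave has the fewest and is eliminated.
Round 3: Alice 23, Grace 20. Alice has a majority.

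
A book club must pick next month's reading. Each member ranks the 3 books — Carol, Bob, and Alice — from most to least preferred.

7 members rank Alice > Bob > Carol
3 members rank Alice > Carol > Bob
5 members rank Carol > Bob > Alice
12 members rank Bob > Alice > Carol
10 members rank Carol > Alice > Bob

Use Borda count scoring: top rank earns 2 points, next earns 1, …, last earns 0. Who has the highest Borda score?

Borda scores:
  Carol: 7·0 + 3·1 + 5·2 + 12·0 + 10·2 = 33
  Bob: 7·1 + 3·0 + 5·1 + 12·2 + 10·0 = 36
  Alice: 7·2 + 3·2 + 5·0 + 12·1 + 10·1 = 42
Alice has the highest total.

Alice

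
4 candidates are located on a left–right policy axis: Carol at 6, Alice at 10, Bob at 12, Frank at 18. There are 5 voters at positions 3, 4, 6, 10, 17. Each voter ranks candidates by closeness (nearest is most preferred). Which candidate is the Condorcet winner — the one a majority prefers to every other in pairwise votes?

Carol

With single-peaked preferences on a line, the Condorcet winner is the candidate closest to the median voter.
The median voter (position 6) is closest to Carol at 6.
Check: Carol vs Alice — voters closer to Carol: 3 of 5.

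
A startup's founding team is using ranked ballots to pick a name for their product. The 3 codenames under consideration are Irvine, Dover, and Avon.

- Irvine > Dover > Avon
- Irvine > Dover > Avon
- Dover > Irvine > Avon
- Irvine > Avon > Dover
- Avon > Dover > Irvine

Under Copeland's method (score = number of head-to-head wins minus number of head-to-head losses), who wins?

Irvine

Pairwise results:
  Irvine vs Dover: Irvine wins 3–2.
  Irvine vs Avon: Irvine wins 4–1.
  Dover vs Avon: Dover wins 3–2.
Copeland scores (wins − losses):
  Irvine: 2 − 0 = 2
  Dover: 1 − 1 = 0
  Avon: 0 − 2 = -2
Irvine has the best Copeland score.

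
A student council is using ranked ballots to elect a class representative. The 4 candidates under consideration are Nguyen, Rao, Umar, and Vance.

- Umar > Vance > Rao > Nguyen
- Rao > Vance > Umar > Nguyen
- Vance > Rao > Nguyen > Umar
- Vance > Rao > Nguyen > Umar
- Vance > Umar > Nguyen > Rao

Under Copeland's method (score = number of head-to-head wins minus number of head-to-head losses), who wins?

Vance

Pairwise results:
  Nguyen vs Rao: Rao wins 4–1.
  Nguyen vs Umar: Umar wins 3–2.
  Nguyen vs Vance: Vance wins 5–0.
  Rao vs Umar: Rao wins 3–2.
  Rao vs Vance: Vance wins 4–1.
  Umar vs Vance: Vance wins 4–1.
Copeland scores (wins − losses):
  Nguyen: 0 − 3 = -3
  Rao: 2 − 1 = 1
  Umar: 1 − 2 = -1
  Vance: 3 − 0 = 3
Vance has the best Copeland score.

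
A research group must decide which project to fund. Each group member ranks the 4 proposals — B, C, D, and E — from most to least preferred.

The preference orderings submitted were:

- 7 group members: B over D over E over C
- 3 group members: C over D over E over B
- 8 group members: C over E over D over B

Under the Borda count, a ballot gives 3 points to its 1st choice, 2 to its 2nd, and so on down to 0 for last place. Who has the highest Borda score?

Borda scores:
  B: 7·3 + 3·0 + 8·0 = 21
  C: 7·0 + 3·3 + 8·3 = 33
  D: 7·2 + 3·2 + 8·1 = 28
  E: 7·1 + 3·1 + 8·2 = 26
C has the highest total.

C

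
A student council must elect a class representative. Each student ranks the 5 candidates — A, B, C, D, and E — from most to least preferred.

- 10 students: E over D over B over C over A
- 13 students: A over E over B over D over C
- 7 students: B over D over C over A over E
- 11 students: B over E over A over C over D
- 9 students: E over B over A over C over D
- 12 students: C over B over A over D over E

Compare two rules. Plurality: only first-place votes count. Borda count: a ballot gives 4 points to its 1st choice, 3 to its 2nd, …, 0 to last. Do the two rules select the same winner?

No

Plurality first-place counts: A 13, B 18, C 12, D 0, E 19 → E.
Borda totals: A 123, B 181, C 92, D 76, E 148 → B.
The two rules disagree: plurality picks E, Borda picks B.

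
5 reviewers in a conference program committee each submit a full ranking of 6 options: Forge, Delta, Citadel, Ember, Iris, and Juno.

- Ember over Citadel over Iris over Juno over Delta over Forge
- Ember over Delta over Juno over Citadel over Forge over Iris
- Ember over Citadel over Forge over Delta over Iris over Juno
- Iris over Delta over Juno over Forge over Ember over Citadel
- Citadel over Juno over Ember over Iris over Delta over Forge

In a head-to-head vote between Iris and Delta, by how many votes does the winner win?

1

Ballots ranking Iris above Delta: 3.
Ballots ranking Delta above Iris: 2.
Iris wins 3–2, a margin of 1.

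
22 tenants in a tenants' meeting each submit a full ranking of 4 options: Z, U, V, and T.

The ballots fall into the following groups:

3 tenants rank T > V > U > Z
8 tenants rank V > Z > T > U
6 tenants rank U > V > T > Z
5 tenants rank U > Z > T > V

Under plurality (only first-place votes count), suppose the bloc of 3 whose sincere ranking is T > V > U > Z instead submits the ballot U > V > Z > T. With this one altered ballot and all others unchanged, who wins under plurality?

U

First-place totals with the altered ballot: Z 0, U 14, V 8, T 0.
The winner is unchanged: still U.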